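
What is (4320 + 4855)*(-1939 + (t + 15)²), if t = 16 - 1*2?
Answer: -10074150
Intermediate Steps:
t = 14 (t = 16 - 2 = 14)
(4320 + 4855)*(-1939 + (t + 15)²) = (4320 + 4855)*(-1939 + (14 + 15)²) = 9175*(-1939 + 29²) = 9175*(-1939 + 841) = 9175*(-1098) = -10074150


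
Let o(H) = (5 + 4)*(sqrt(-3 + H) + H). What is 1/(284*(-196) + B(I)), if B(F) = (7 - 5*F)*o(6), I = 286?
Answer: -132506/17065782289 + 12807*sqrt(3)/17065782289 ≈ -6.4646e-6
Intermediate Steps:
o(H) = 9*H + 9*sqrt(-3 + H) (o(H) = 9*(H + sqrt(-3 + H)) = 9*H + 9*sqrt(-3 + H))
B(F) = (7 - 5*F)*(54 + 9*sqrt(3)) (B(F) = (7 - 5*F)*(9*6 + 9*sqrt(-3 + 6)) = (7 - 5*F)*(54 + 9*sqrt(3)))
1/(284*(-196) + B(I)) = 1/(284*(-196) - 9*(-7 + 5*286)*(6 + sqrt(3))) = 1/(-55664 - 9*(-7 + 1430)*(6 + sqrt(3))) = 1/(-55664 - 9*1423*(6 + sqrt(3))) = 1/(-55664 + (-76842 - 12807*sqrt(3))) = 1/(-132506 - 12807*sqrt(3))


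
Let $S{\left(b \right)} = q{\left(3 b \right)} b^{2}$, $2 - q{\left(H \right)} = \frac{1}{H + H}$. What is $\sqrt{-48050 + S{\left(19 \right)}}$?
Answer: $\frac{11 i \sqrt{14082}}{6} \approx 217.56 i$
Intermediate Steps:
$q{\left(H \right)} = 2 - \frac{1}{2 H}$ ($q{\left(H \right)} = 2 - \frac{1}{H + H} = 2 - \frac{1}{2 H}$)
$S{\left(b \right)} = b^{2} \left(2 - \frac{1}{6 b}\right)$ ($S{\left(b \right)} = \left(2 - \frac{1}{2 \cdot 3 b}\right) b^{2} = \left(2 - \frac{\frac{1}{3} \frac{1}{b}}{2}\right) b^{2} = \left(2 - \frac{1}{6 b}\right) b^{2} = b^{2} \left(2 - \frac{1}{6 b}\right)$)
$\sqrt{-48050 + S{\left(19 \right)}} = \sqrt{-48050 + \frac{1}{6} \cdot 19 \left(-1 + 12 \cdot 19\right)} = \sqrt{-48050 + \frac{1}{6} \cdot 19 \left(-1 + 228\right)} = \sqrt{-48050 + \frac{1}{6} \cdot 19 \cdot 227} = \sqrt{-48050 + \frac{4313}{6}} = \sqrt{- \frac{283987}{6}} = \frac{11 i \sqrt{14082}}{6}$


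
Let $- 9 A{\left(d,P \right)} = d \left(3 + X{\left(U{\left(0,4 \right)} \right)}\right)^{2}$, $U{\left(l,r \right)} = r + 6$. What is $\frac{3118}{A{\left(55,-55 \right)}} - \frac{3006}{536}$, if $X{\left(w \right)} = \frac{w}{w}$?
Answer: $- \frac{1105407}{29480} \approx -37.497$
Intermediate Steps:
$U{\left(l,r \right)} = 6 + r$
$X{\left(w \right)} = 1$
$A{\left(d,P \right)} = - \frac{16 d}{9}$ ($A{\left(d,P \right)} = - \frac{d \left(3 + 1\right)^{2}}{9} = - \frac{d 4^{2}}{9} = - \frac{d 16}{9} = - \frac{16 d}{9}$)
$\frac{3118}{A{\left(55,-55 \right)}} - \frac{3006}{536} = \frac{3118}{\left(- \frac{16}{9}\right) 55} - \frac{3006}{536} = \frac{3118}{- \frac{880}{9}} - \frac{1503}{268} = 3118 \left(- \frac{9}{880}\right) - \frac{1503}{268} = - \frac{14031}{440} - \frac{1503}{268} = - \frac{1105407}{29480}$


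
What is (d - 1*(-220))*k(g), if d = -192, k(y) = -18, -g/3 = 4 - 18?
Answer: -504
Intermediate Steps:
g = 42 (g = -3*(4 - 18) = -3*(-14) = 42)
(d - 1*(-220))*k(g) = (-192 - 1*(-220))*(-18) = (-192 + 220)*(-18) = 28*(-18) = -504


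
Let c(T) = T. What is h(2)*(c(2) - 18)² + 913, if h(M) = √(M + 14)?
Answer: 1937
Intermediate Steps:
h(M) = √(14 + M)
h(2)*(c(2) - 18)² + 913 = √(14 + 2)*(2 - 18)² + 913 = √16*(-16)² + 913 = 4*256 + 913 = 1024 + 913 = 1937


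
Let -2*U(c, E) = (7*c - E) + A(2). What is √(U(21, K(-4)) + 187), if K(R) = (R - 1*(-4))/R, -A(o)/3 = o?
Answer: √466/2 ≈ 10.794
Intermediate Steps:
A(o) = -3*o
K(R) = (4 + R)/R (K(R) = (R + 4)/R = (4 + R)/R)
U(c, E) = 3 + E/2 - 7*c/2 (U(c, E) = -((7*c - E) - 3*2)/2 = -((-E + 7*c) - 6)/2 = -(-6 - E + 7*c)/2 = 3 + E/2 - 7*c/2)
√(U(21, K(-4)) + 187) = √((3 + ((4 - 4)/(-4))/2 - 7/2*21) + 187) = √((3 + (-¼*0)/2 - 147/2) + 187) = √((3 + (½)*0 - 147/2) + 187) = √((3 + 0 - 147/2) + 187) = √(-141/2 + 187) = √(233/2) = √466/2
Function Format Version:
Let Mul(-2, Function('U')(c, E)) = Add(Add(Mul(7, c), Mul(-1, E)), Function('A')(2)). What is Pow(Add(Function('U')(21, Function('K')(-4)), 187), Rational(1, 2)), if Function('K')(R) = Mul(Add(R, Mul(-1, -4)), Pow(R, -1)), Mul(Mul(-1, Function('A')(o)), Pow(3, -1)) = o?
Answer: Mul(Rational(1, 2), Pow(466, Rational(1, 2))) ≈ 10.794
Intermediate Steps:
Function('A')(o) = Mul(-3, o)
Function('K')(R) = Mul(Pow(R, -1), Add(4, R)) (Function('K')(R) = Mul(Add(R, 4), Pow(R, -1)) = Mul(Add(4, R), Pow(R, -1)) = Mul(Pow(R, -1), Add(4, R)))
Function('U')(c, E) = Add(3, Mul(Rational(1, 2), E), Mul(Rational(-7, 2), c)) (Function('U')(c, E) = Mul(Rational(-1, 2), Add(Add(Mul(7, c), Mul(-1, E)), Mul(-3, 2))) = Mul(Rational(-1, 2), Add(Add(Mul(-1, E), Mul(7, c)), -6)) = Mul(Rational(-1, 2), Add(-6, Mul(-1, E), Mul(7, c))) = Add(3, Mul(Rational(1, 2), E), Mul(Rational(-7, 2), c)))
Pow(Add(Function('U')(21, Function('K')(-4)), 187), Rational(1, 2)) = Pow(Add(Add(3, Mul(Rational(1, 2), Mul(Pow(-4, -1), Add(4, -4))), Mul(Rational(-7, 2), 21)), 187), Rational(1, 2)) = Pow(Add(Add(3, Mul(Rational(1, 2), Mul(Rational(-1, 4), 0)), Rational(-147, 2)), 187), Rational(1, 2)) = Pow(Add(Add(3, Mul(Rational(1, 2), 0), Rational(-147, 2)), 187), Rational(1, 2)) = Pow(Add(Add(3, 0, Rational(-147, 2)), 187), Rational(1, 2)) = Pow(Add(Rational(-141, 2), 187), Rational(1, 2)) = Pow(Rational(233, 2), Rational(1, 2)) = Mul(Rational(1, 2), Pow(466, Rational(1, 2)))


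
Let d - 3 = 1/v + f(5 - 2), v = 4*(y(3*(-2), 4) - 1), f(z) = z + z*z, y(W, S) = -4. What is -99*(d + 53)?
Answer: -134541/20 ≈ -6727.0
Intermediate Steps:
f(z) = z + z²
v = -20 (v = 4*(-4 - 1) = 4*(-5) = -20)
d = 299/20 (d = 3 + (1/(-20) + (5 - 2)*(1 + (5 - 2))) = 3 + (-1/20 + 3*(1 + 3)) = 3 + (-1/20 + 3*4) = 3 + (-1/20 + 12) = 3 + 239/20 = 299/20 ≈ 14.950)
-99*(d + 53) = -99*(299/20 + 53) = -99*1359/20 = -134541/20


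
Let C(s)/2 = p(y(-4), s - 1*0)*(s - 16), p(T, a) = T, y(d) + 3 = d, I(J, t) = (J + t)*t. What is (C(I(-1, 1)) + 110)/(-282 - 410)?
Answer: -167/346 ≈ -0.48266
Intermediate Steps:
I(J, t) = t*(J + t)
y(d) = -3 + d
C(s) = 224 - 14*s (C(s) = 2*((-3 - 4)*(s - 16)) = 2*(-7*(-16 + s)) = 2*(112 - 7*s) = 224 - 14*s)
(C(I(-1, 1)) + 110)/(-282 - 410) = ((224 - 14*(-1 + 1)) + 110)/(-282 - 410) = ((224 - 14*0) + 110)/(-692) = ((224 - 14*0) + 110)*(-1/692) = ((224 + 0) + 110)*(-1/692) = (224 + 110)*(-1/692) = 334*(-1/692) = -167/346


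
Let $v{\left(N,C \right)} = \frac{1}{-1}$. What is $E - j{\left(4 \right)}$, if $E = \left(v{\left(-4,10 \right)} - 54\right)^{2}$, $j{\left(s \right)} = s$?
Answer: $3021$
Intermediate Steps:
$v{\left(N,C \right)} = -1$
$E = 3025$ ($E = \left(-1 - 54\right)^{2} = \left(-55\right)^{2} = 3025$)
$E - j{\left(4 \right)} = 3025 - 4 = 3021$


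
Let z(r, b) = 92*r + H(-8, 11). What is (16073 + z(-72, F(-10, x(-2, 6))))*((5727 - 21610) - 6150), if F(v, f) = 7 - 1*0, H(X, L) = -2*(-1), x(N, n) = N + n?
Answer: -208233883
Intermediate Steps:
H(X, L) = 2
F(v, f) = 7 (F(v, f) = 7 + 0 = 7)
z(r, b) = 2 + 92*r (z(r, b) = 92*r + 2 = 2 + 92*r)
(16073 + z(-72, F(-10, x(-2, 6))))*((5727 - 21610) - 6150) = (16073 + (2 + 92*(-72)))*((5727 - 21610) - 6150) = (16073 + (2 - 6624))*(-15883 - 6150) = (16073 - 6622)*(-22033) = 9451*(-22033) = -208233883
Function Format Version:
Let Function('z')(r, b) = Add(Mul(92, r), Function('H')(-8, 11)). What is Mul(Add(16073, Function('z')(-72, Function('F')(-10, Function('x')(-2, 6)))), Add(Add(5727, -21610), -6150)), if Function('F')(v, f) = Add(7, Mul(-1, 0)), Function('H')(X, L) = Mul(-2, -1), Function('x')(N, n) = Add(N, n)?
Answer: -208233883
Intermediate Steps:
Function('H')(X, L) = 2
Function('F')(v, f) = 7 (Function('F')(v, f) = Add(7, 0) = 7)
Function('z')(r, b) = Add(2, Mul(92, r)) (Function('z')(r, b) = Add(Mul(92, r), 2) = Add(2, Mul(92, r)))
Mul(Add(16073, Function('z')(-72, Function('F')(-10, Function('x')(-2, 6)))), Add(Add(5727, -21610), -6150)) = Mul(Add(16073, Add(2, Mul(92, -72))), Add(Add(5727, -21610), -6150)) = Mul(Add(16073, Add(2, -6624)), Add(-15883, -6150)) = Mul(Add(16073, -6622), -22033) = Mul(9451, -22033) = -208233883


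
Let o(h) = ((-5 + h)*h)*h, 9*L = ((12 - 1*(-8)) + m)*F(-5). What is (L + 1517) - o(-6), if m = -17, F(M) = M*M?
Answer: 5764/3 ≈ 1921.3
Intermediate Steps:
F(M) = M²
L = 25/3 (L = (((12 - 1*(-8)) - 17)*(-5)²)/9 = (((12 + 8) - 17)*25)/9 = ((20 - 17)*25)/9 = (3*25)/9 = (⅑)*75 = 25/3 ≈ 8.3333)
o(h) = h²*(-5 + h) (o(h) = (h*(-5 + h))*h = h²*(-5 + h))
(L + 1517) - o(-6) = (25/3 + 1517) - (-6)²*(-5 - 6) = 4576/3 - 36*(-11) = 4576/3 - 1*(-396) = 4576/3 + 396 = 5764/3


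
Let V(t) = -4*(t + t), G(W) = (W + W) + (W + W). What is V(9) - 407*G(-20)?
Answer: 32488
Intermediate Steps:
G(W) = 4*W (G(W) = 2*W + 2*W = 4*W)
V(t) = -8*t
V(9) - 407*G(-20) = -8*9 - 1628*(-20) = -72 - 407*(-80) = -72 + 32560 = 32488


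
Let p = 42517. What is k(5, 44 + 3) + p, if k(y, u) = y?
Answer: 42522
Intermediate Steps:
k(5, 44 + 3) + p = 5 + 42517 = 42522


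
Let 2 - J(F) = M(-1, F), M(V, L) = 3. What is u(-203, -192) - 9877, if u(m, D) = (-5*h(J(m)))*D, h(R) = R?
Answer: -10837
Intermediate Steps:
J(F) = -1 (J(F) = 2 - 1*3 = 2 - 3 = -1)
u(m, D) = 5*D (u(m, D) = (-5*(-1))*D = 5*D)
u(-203, -192) - 9877 = 5*(-192) - 9877 = -960 - 9877 = -10837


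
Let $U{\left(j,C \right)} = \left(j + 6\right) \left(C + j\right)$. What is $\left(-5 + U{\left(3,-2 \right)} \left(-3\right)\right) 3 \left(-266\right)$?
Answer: $25536$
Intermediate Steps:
$U{\left(j,C \right)} = \left(6 + j\right) \left(C + j\right)$
$\left(-5 + U{\left(3,-2 \right)} \left(-3\right)\right) 3 \left(-266\right) = \left(-5 + \left(3^{2} + 6 \left(-2\right) + 6 \cdot 3 - 6\right) \left(-3\right)\right) 3 \left(-266\right) = \left(-5 + \left(9 - 12 + 18 - 6\right) \left(-3\right)\right) 3 \left(-266\right) = \left(-5 + 9 \left(-3\right)\right) 3 \left(-266\right) = \left(-5 - 27\right) 3 \left(-266\right) = \left(-32\right) 3 \left(-266\right) = \left(-96\right) \left(-266\right) = 25536$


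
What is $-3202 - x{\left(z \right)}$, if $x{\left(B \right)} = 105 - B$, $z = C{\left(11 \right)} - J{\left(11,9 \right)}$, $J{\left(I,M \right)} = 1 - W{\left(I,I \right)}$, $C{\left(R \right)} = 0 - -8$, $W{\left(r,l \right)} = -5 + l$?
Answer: $-3294$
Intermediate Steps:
$C{\left(R \right)} = 8$ ($C{\left(R \right)} = 0 + 8 = 8$)
$J{\left(I,M \right)} = 6 - I$ ($J{\left(I,M \right)} = 1 - \left(-5 + I\right) = 6 - I$)
$z = 13$ ($z = 8 - \left(6 - 11\right) = 8 - -5 = 8 + 5 = 13$)
$-3202 - x{\left(z \right)} = -3202 - \left(105 - 13\right) = -3202 - 92 = -3294$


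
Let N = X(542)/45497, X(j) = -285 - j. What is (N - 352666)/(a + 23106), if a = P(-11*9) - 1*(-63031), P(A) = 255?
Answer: -16045245829/3930576824 ≈ -4.0822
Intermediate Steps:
a = 63286 (a = 255 - 1*(-63031) = 255 + 63031 = 63286)
N = -827/45497 (N = (-285 - 1*542)/45497 = (-285 - 542)*(1/45497) = -827*1/45497 = -827/45497 ≈ -0.018177)
(N - 352666)/(a + 23106) = (-827/45497 - 352666)/(63286 + 23106) = -16045245829/45497/86392 = -16045245829/45497*1/86392 = -16045245829/3930576824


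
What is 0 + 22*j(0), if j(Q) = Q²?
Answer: 0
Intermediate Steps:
0 + 22*j(0) = 0 + 22*0² = 0 + 22*0 = 0 + 0 = 0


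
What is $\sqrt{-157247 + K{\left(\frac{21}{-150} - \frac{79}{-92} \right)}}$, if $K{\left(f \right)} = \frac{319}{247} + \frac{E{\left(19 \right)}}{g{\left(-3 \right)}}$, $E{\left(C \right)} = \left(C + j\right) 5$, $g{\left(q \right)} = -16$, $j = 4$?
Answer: $\frac{i \sqrt{153501470915}}{988} \approx 396.55 i$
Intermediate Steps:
$E{\left(C \right)} = 20 + 5 C$ ($E{\left(C \right)} = \left(C + 4\right) 5 = \left(4 + C\right) 5 = 20 + 5 C$)
$K{\left(f \right)} = - \frac{23301}{3952}$ ($K{\left(f \right)} = \frac{319}{247} + \frac{20 + 5 \cdot 19}{-16} = 319 \cdot \frac{1}{247} + \left(20 + 95\right) \left(- \frac{1}{16}\right) = \frac{319}{247} + 115 \left(- \frac{1}{16}\right) = \frac{319}{247} - \frac{115}{16} = - \frac{23301}{3952}$)
$\sqrt{-157247 + K{\left(\frac{21}{-150} - \frac{79}{-92} \right)}} = \sqrt{-157247 - \frac{23301}{3952}} = \sqrt{- \frac{621463445}{3952}} = \frac{i \sqrt{153501470915}}{988}$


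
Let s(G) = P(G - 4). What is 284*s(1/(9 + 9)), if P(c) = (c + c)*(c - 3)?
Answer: 1260250/81 ≈ 15559.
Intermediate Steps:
P(c) = 2*c*(-3 + c) (P(c) = (2*c)*(-3 + c) = 2*c*(-3 + c))
s(G) = 2*(-7 + G)*(-4 + G) (s(G) = 2*(G - 4)*(-3 + (G - 4)) = 2*(-4 + G)*(-3 + (-4 + G)) = 2*(-4 + G)*(-7 + G) = 2*(-7 + G)*(-4 + G))
284*s(1/(9 + 9)) = 284*(2*(-7 + 1/(9 + 9))*(-4 + 1/(9 + 9))) = 284*(2*(-7 + 1/18)*(-4 + 1/18)) = 284*(2*(-125/18)*(-71/18)) = 284*(8875/162) = 1260250/81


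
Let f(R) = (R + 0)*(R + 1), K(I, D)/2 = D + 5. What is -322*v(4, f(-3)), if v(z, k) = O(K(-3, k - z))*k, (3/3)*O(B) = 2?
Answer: -3864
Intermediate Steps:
K(I, D) = 10 + 2*D (K(I, D) = 2*(D + 5) = 2*(5 + D) = 10 + 2*D)
O(B) = 2
f(R) = R*(1 + R)
v(z, k) = 2*k
-322*v(4, f(-3)) = -644*(-3*(1 - 3)) = -644*(-3*(-2)) = -644*6 = -322*12 = -3864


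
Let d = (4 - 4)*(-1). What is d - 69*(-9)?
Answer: 621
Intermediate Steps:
d = 0 (d = 0*(-1) = 0)
d - 69*(-9) = 0 - 69*(-9) = 0 + 621 = 621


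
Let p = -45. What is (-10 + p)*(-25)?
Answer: 1375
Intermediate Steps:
(-10 + p)*(-25) = (-10 - 45)*(-25) = -55*(-25) = 1375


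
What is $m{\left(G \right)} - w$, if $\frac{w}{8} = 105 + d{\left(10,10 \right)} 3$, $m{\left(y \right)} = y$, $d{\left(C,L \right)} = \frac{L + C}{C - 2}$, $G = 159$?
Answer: $-741$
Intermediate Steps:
$d{\left(C,L \right)} = \frac{C + L}{-2 + C}$
$w = 900$ ($w = 8 \left(105 + \frac{10 + 10}{-2 + 10} \cdot 3\right) = 8 \left(105 + \frac{1}{8} \cdot 20 \cdot 3\right) = 8 \left(105 + \frac{5}{2} \cdot 3\right) = 8 \left(105 + \frac{15}{2}\right) = 8 \cdot \frac{225}{2} = 900$)
$m{\left(G \right)} - w = 159 - 900 = -741$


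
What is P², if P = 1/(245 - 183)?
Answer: 1/3844 ≈ 0.00026015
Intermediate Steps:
P = 1/62 ≈ 0.016129
P² = (1/62)² = 1/3844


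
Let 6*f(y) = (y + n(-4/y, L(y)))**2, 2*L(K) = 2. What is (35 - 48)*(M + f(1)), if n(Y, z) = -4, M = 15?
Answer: -429/2 ≈ -214.50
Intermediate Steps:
L(K) = 1 (L(K) = (1/2)*2 = 1)
f(y) = (-4 + y)**2/6 (f(y) = (y - 4)**2/6 = (-4 + y)**2/6)
(35 - 48)*(M + f(1)) = (35 - 48)*(15 + (-4 + 1)**2/6) = -13*(15 + (1/6)*(-3)**2) = -13*(15 + (1/6)*9) = -13*(15 + 3/2) = -13*33/2 = -429/2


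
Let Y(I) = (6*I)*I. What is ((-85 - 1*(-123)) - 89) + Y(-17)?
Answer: 1683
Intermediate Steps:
Y(I) = 6*I²
((-85 - 1*(-123)) - 89) + Y(-17) = ((-85 - 1*(-123)) - 89) + 6*(-17)² = ((-85 + 123) - 89) + 6*289 = (38 - 89) + 1734 = -51 + 1734 = 1683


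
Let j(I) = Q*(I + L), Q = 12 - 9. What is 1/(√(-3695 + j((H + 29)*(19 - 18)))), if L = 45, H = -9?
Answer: -I*√35/350 ≈ -0.016903*I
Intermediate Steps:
Q = 3
j(I) = 135 + 3*I (j(I) = 3*(I + 45) = 3*(45 + I) = 135 + 3*I)
1/(√(-3695 + j((H + 29)*(19 - 18)))) = 1/(√(-3695 + (135 + 3*((-9 + 29)*(19 - 18))))) = 1/(√(-3695 + (135 + 3*(20*1)))) = 1/(√(-3695 + (135 + 3*20))) = 1/(√(-3695 + (135 + 60))) = 1/(√(-3695 + 195)) = 1/(√(-3500)) = 1/(10*I*√35) = -I*√35/350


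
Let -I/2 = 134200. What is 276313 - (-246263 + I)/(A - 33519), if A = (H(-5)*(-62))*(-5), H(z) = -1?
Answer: 9346877814/33829 ≈ 2.7630e+5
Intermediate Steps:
I = -268400 (I = -2*134200 = -268400)
A = -310 (A = -1*(-62)*(-5) = 62*(-5) = -310)
276313 - (-246263 + I)/(A - 33519) = 276313 - (-246263 - 268400)/(-310 - 33519) = 276313 - (-514663)/(-33829) = 276313 - (-514663)*(-1)/33829 = 276313 - 1*514663/33829 = 276313 - 514663/33829 = 9346877814/33829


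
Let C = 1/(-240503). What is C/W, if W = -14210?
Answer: 1/3417547630 ≈ 2.9261e-10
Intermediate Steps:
C = -1/240503 ≈ -4.1580e-6
C/W = -1/240503/(-14210) = -1/240503*(-1/14210) = 1/3417547630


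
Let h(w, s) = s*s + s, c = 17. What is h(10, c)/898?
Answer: 153/449 ≈ 0.34076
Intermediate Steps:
h(w, s) = s + s² (h(w, s) = s² + s = s + s²)
h(10, c)/898 = (17*(1 + 17))/898 = (17*18)*(1/898) = 306*(1/898) = 153/449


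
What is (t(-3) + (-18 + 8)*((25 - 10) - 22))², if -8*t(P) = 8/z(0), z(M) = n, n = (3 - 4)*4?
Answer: 78961/16 ≈ 4935.1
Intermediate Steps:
n = -4 (n = -1*4 = -4)
z(M) = -4
t(P) = ¼ (t(P) = -1/(-4) = -(-1)/4 = -⅛*(-2) = ¼)
(t(-3) + (-18 + 8)*((25 - 10) - 22))² = (¼ + (-18 + 8)*((25 - 10) - 22))² = (¼ - 10*(15 - 22))² = (¼ - 10*(-7))² = (¼ + 70)² = (281/4)² = 78961/16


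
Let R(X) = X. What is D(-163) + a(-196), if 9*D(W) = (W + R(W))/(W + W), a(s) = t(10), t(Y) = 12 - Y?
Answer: 19/9 ≈ 2.1111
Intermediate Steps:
a(s) = 2 (a(s) = 12 - 1*10 = 12 - 10 = 2)
D(W) = ⅑ (D(W) = ((W + W)/(W + W))/9 = ((2*W)/((2*W)))/9 = ((2*W)*(1/(2*W)))/9 = (⅑)*1 = ⅑)
D(-163) + a(-196) = ⅑ + 2 = 19/9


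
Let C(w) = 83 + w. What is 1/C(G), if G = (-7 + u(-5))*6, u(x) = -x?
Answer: 1/71 ≈ 0.014085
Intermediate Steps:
G = -12 (G = (-7 - 1*(-5))*6 = (-7 + 5)*6 = -2*6 = -12)
1/C(G) = 1/(83 - 12) = 1/71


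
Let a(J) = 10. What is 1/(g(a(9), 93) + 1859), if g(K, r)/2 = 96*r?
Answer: 1/19715 ≈ 5.0723e-5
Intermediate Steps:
g(K, r) = 192*r (g(K, r) = 2*(96*r) = 192*r)
1/(g(a(9), 93) + 1859) = 1/(192*93 + 1859) = 1/(17856 + 1859) = 1/19715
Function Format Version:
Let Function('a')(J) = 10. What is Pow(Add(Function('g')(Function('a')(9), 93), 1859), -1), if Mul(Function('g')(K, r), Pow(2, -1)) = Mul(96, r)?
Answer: Rational(1, 19715) ≈ 5.0723e-5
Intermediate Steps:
Function('g')(K, r) = Mul(192, r) (Function('g')(K, r) = Mul(2, Mul(96, r)) = Mul(192, r))
Pow(Add(Function('g')(Function('a')(9), 93), 1859), -1) = Pow(Add(Mul(192, 93), 1859), -1) = Pow(Add(17856, 1859), -1) = Pow(19715, -1) = Rational(1, 19715)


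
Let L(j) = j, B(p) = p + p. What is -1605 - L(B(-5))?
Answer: -1595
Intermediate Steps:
B(p) = 2*p
-1605 - L(B(-5)) = -1605 - 2*(-5) = -1605 - 1*(-10) = -1605 + 10 = -1595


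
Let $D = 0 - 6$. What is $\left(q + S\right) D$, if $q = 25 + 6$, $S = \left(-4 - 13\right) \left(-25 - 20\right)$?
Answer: $-4776$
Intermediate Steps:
$D = -6$
$S = 765$ ($S = \left(-17\right) \left(-45\right) = 765$)
$q = 31$
$\left(q + S\right) D = \left(31 + 765\right) \left(-6\right) = 796 \left(-6\right) = -4776$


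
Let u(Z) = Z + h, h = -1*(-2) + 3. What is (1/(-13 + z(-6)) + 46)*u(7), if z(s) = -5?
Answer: 1654/3 ≈ 551.33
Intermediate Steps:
h = 5 (h = 2 + 3 = 5)
u(Z) = 5 + Z (u(Z) = Z + 5 = 5 + Z)
(1/(-13 + z(-6)) + 46)*u(7) = (1/(-13 - 5) + 46)*(5 + 7) = (1/(-18) + 46)*12 = (-1/18 + 46)*12 = (827/18)*12 = 1654/3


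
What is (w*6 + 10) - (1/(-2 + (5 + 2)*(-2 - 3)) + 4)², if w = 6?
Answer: 41365/1369 ≈ 30.215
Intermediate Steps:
(w*6 + 10) - (1/(-2 + (5 + 2)*(-2 - 3)) + 4)² = (6*6 + 10) - (1/(-2 + (5 + 2)*(-2 - 3)) + 4)² = (36 + 10) - (1/(-2 + 7*(-5)) + 4)² = 46 - (1/(-2 - 35) + 4)² = 46 - (1/(-37) + 4)² = 46 - (-1/37 + 4)² = 46 - (147/37)² = 46 - 1*21609/1369 = 46 - 21609/1369 = 41365/1369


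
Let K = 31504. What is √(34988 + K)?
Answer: 6*√1847 ≈ 257.86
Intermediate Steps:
√(34988 + K) = √(34988 + 31504) = √66492 = 6*√1847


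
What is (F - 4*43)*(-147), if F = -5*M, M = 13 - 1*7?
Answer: 29694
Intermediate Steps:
M = 6 (M = 13 - 7 = 6)
F = -30 (F = -5*6 = -30)
(F - 4*43)*(-147) = (-30 - 4*43)*(-147) = (-30 - 172)*(-147) = -202*(-147) = 29694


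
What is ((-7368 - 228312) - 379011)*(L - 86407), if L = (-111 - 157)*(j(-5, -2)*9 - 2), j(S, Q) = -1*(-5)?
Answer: 60197304321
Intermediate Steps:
j(S, Q) = 5
L = -11524 (L = (-111 - 157)*(5*9 - 2) = -268*(45 - 2) = -268*43 = -11524)
((-7368 - 228312) - 379011)*(L - 86407) = ((-7368 - 228312) - 379011)*(-11524 - 86407) = (-235680 - 379011)*(-97931) = -614691*(-97931) = 60197304321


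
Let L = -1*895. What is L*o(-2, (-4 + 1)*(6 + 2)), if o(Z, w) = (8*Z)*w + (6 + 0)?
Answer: -349050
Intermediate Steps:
L = -895
o(Z, w) = 6 + 8*Z*w (o(Z, w) = 8*Z*w + 6 = 6 + 8*Z*w)
L*o(-2, (-4 + 1)*(6 + 2)) = -895*(6 + 8*(-2)*((-4 + 1)*(6 + 2))) = -895*(6 + 8*(-2)*(-3*8)) = -895*(6 + 8*(-2)*(-24)) = -895*(6 + 384) = -895*390 = -349050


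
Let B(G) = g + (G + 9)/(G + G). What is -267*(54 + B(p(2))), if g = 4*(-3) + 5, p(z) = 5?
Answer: -64614/5 ≈ -12923.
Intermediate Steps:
g = -7 (g = -12 + 5 = -7)
B(G) = -7 + (9 + G)/(2*G) (B(G) = -7 + (G + 9)/(G + G) = -7 + (9 + G)/((2*G)) = -7 + (9 + G)*(1/(2*G)) = -7 + (9 + G)/(2*G))
-267*(54 + B(p(2))) = -267*(54 + (1/2)*(9 - 13*5)/5) = -267*(54 + (1/2)*(1/5)*(9 - 65)) = -267*(54 + (1/2)*(1/5)*(-56)) = -267*(54 - 28/5) = -267*242/5 = -64614/5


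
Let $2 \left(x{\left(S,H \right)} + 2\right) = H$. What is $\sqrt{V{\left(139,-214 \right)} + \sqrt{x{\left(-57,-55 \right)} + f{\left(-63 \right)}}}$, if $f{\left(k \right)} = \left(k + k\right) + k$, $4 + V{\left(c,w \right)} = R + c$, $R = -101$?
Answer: $\frac{\sqrt{136 + 2 i \sqrt{874}}}{2} \approx 5.9613 + 1.2398 i$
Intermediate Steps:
$V{\left(c,w \right)} = -105 + c$ ($V{\left(c,w \right)} = -4 + \left(-101 + c\right) = -105 + c$)
$x{\left(S,H \right)} = -2 + \frac{H}{2}$
$f{\left(k \right)} = 3 k$ ($f{\left(k \right)} = 2 k + k = 3 k$)
$\sqrt{V{\left(139,-214 \right)} + \sqrt{x{\left(-57,-55 \right)} + f{\left(-63 \right)}}} = \sqrt{\left(-105 + 139\right) + \sqrt{\left(-2 + \frac{1}{2} \left(-55\right)\right) + 3 \left(-63\right)}} = \sqrt{34 + \sqrt{\left(-2 - \frac{55}{2}\right) - 189}} = \sqrt{34 + \sqrt{- \frac{59}{2} - 189}} = \sqrt{34 + \sqrt{- \frac{437}{2}}} = \sqrt{34 + \frac{i \sqrt{874}}{2}}$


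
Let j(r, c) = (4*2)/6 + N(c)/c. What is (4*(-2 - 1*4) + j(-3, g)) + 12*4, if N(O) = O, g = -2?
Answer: 79/3 ≈ 26.333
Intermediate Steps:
j(r, c) = 7/3 (j(r, c) = (4*2)/6 + c/c = 8*(⅙) + 1 = 4/3 + 1 = 7/3)
(4*(-2 - 1*4) + j(-3, g)) + 12*4 = (4*(-2 - 1*4) + 7/3) + 12*4 = (4*(-2 - 4) + 7/3) + 48 = (4*(-6) + 7/3) + 48 = (-24 + 7/3) + 48 = -65/3 + 48 = 79/3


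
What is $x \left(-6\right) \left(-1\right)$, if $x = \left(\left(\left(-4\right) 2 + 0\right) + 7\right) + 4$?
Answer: $18$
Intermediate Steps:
$x = 3$ ($x = \left(\left(-8 + 0\right) + 7\right) + 4 = \left(-8 + 7\right) + 4 = -1 + 4 = 3$)
$x \left(-6\right) \left(-1\right) = 3 \left(-6\right) \left(-1\right) = \left(-18\right) \left(-1\right) = 18$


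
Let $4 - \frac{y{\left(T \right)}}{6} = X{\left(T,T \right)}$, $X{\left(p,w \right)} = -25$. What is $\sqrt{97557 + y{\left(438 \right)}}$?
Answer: $3 \sqrt{10859} \approx 312.62$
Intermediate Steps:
$y{\left(T \right)} = 174$ ($y{\left(T \right)} = 24 - -150 = 24 + 150 = 174$)
$\sqrt{97557 + y{\left(438 \right)}} = \sqrt{97557 + 174} = \sqrt{97731} = 3 \sqrt{10859}$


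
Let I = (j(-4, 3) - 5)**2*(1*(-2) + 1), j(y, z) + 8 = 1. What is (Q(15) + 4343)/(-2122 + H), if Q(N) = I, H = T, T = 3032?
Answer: 323/70 ≈ 4.6143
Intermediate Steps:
j(y, z) = -7 (j(y, z) = -8 + 1 = -7)
H = 3032
I = -144 (I = (-7 - 5)**2*(1*(-2) + 1) = (-12)**2*(-2 + 1) = 144*(-1) = -144)
Q(N) = -144
(Q(15) + 4343)/(-2122 + H) = (-144 + 4343)/(-2122 + 3032) = 4199/910 = 4199*(1/910) = 323/70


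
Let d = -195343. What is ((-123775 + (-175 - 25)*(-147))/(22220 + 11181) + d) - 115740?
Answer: -10390577658/33401 ≈ -3.1109e+5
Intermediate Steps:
((-123775 + (-175 - 25)*(-147))/(22220 + 11181) + d) - 115740 = ((-123775 + (-175 - 25)*(-147))/(22220 + 11181) - 195343) - 115740 = ((-123775 - 200*(-147))/33401 - 195343) - 115740 = ((-123775 + 29400)*(1/33401) - 195343) - 115740 = (-94375*1/33401 - 195343) - 115740 = (-94375/33401 - 195343) - 115740 = -6524745918/33401 - 115740 = -10390577658/33401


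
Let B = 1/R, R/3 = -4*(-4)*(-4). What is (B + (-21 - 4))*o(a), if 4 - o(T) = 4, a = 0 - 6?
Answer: 0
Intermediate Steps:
R = -192 (R = 3*(-4*(-4)*(-4)) = 3*(16*(-4)) = 3*(-64) = -192)
a = -6
o(T) = 0 (o(T) = 4 - 1*4 = 4 - 4 = 0)
B = -1/192 (B = 1/(-192) = -1/192 ≈ -0.0052083)
(B + (-21 - 4))*o(a) = (-1/192 + (-21 - 4))*0 = (-1/192 - 25)*0 = -4801/192*0 = 0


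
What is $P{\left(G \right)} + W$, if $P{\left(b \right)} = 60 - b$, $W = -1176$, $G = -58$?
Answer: $-1058$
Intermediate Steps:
$P{\left(G \right)} + W = \left(60 - -58\right) - 1176 = \left(60 + 58\right) - 1176 = 118 - 1176 = -1058$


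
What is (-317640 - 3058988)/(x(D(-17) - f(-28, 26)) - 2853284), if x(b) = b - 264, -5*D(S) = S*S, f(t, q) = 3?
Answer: 4220785/3567011 ≈ 1.1833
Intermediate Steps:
D(S) = -S**2/5 (D(S) = -S*S/5 = -S**2/5)
x(b) = -264 + b
(-317640 - 3058988)/(x(D(-17) - f(-28, 26)) - 2853284) = (-317640 - 3058988)/((-264 + (-1/5*(-17)**2 - 1*3)) - 2853284) = -3376628/((-264 + (-1/5*289 - 3)) - 2853284) = -3376628/((-264 + (-289/5 - 3)) - 2853284) = -3376628/((-264 - 304/5) - 2853284) = -3376628/(-1624/5 - 2853284) = -3376628/(-14268044/5) = -3376628*(-5/14268044) = 4220785/3567011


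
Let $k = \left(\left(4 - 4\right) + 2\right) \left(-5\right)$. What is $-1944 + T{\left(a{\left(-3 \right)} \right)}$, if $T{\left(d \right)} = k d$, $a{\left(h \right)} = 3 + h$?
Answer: $-1944$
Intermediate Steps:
$k = -10$ ($k = \left(\left(4 - 4\right) + 2\right) \left(-5\right) = \left(0 + 2\right) \left(-5\right) = 2 \left(-5\right) = -10$)
$T{\left(d \right)} = - 10 d$
$-1944 + T{\left(a{\left(-3 \right)} \right)} = -1944 - 10 \left(3 - 3\right) = -1944 - 0 = -1944 + 0 = -1944$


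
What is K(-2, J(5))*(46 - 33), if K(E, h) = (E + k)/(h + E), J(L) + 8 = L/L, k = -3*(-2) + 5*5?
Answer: -377/9 ≈ -41.889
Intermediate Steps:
k = 31 (k = 6 + 25 = 31)
J(L) = -7 (J(L) = -8 + L/L = -8 + 1 = -7)
K(E, h) = (31 + E)/(E + h) (K(E, h) = (E + 31)/(h + E) = (31 + E)/(E + h))
K(-2, J(5))*(46 - 33) = ((31 - 2)/(-2 - 7))*(46 - 33) = (29/(-9))*13 = -⅑*29*13 = -29/9*13 = -377/9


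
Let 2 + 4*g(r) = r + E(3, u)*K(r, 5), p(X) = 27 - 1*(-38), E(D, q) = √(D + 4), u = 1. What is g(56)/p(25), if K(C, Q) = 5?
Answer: 27/130 + √7/52 ≈ 0.25857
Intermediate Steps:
E(D, q) = √(4 + D)
p(X) = 65 (p(X) = 27 + 38 = 65)
g(r) = -½ + r/4 + 5*√7/4 (g(r) = -½ + (r + √(4 + 3)*5)/4 = -½ + (r + √7*5)/4 = -½ + (r + 5*√7)/4 = -½ + (r/4 + 5*√7/4) = -½ + r/4 + 5*√7/4)
g(56)/p(25) = (-½ + (¼)*56 + 5*√7/4)/65 = (-½ + 14 + 5*√7/4)*(1/65) = (27/2 + 5*√7/4)*(1/65) = 27/130 + √7/52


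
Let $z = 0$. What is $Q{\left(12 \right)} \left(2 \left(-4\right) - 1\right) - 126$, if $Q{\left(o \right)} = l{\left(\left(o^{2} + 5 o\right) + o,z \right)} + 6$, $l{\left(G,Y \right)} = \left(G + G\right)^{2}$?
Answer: $-1679796$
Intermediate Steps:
$l{\left(G,Y \right)} = 4 G^{2}$ ($l{\left(G,Y \right)} = \left(2 G\right)^{2} = 4 G^{2}$)
$Q{\left(o \right)} = 6 + 4 \left(o^{2} + 6 o\right)^{2}$ ($Q{\left(o \right)} = 4 \left(\left(o^{2} + 5 o\right) + o\right)^{2} + 6 = 4 \left(o^{2} + 6 o\right)^{2} + 6 = 6 + 4 \left(o^{2} + 6 o\right)^{2}$)
$Q{\left(12 \right)} \left(2 \left(-4\right) - 1\right) - 126 = \left(6 + 4 \cdot 12^{2} \left(6 + 12\right)^{2}\right) \left(2 \left(-4\right) - 1\right) - 126 = \left(6 + 4 \cdot 144 \cdot 18^{2}\right) \left(-8 - 1\right) - 126 = \left(6 + 4 \cdot 144 \cdot 324\right) \left(-9\right) - 126 = \left(6 + 186624\right) \left(-9\right) - 126 = 186630 \left(-9\right) - 126 = -1679670 - 126 = -1679796$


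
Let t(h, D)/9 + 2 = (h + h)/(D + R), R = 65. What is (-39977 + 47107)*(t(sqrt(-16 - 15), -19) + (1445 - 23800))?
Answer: -159519490 + 2790*I*sqrt(31) ≈ -1.5952e+8 + 15534.0*I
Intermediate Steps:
t(h, D) = -18 + 18*h/(65 + D) (t(h, D) = -18 + 9*((h + h)/(D + 65)) = -18 + 9*((2*h)/(65 + D)) = -18 + 9*(2*h/(65 + D)) = -18 + 18*h/(65 + D))
(-39977 + 47107)*(t(sqrt(-16 - 15), -19) + (1445 - 23800)) = (-39977 + 47107)*(18*(-65 + sqrt(-16 - 15) - 1*(-19))/(65 - 19) + (1445 - 23800)) = 7130*(18*(-65 + sqrt(-31) + 19)/46 - 22355) = 7130*(18*(1/46)*(-65 + I*sqrt(31) + 19) - 22355) = 7130*(18*(1/46)*(-46 + I*sqrt(31)) - 22355) = 7130*((-18 + 9*I*sqrt(31)/23) - 22355) = 7130*(-22373 + 9*I*sqrt(31)/23) = -159519490 + 2790*I*sqrt(31)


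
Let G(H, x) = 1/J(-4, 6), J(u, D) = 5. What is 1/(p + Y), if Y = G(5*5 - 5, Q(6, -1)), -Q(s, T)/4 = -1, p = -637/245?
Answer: -5/12 ≈ -0.41667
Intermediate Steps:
p = -13/5 (p = -637*1/245 = -13/5 ≈ -2.6000)
Q(s, T) = 4 (Q(s, T) = -4*(-1) = 4)
G(H, x) = ⅕ (G(H, x) = 1/5 = ⅕)
Y = ⅕ ≈ 0.20000
1/(p + Y) = 1/(-13/5 + ⅕) = 1/(-12/5) = -5/12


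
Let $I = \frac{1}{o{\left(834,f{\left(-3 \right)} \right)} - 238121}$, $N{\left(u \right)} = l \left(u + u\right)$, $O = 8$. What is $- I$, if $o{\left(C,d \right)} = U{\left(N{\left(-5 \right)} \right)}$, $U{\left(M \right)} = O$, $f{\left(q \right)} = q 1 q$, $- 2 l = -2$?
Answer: $\frac{1}{238113} \approx 4.1997 \cdot 10^{-6}$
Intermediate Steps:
$l = 1$ ($l = \left(- \frac{1}{2}\right) \left(-2\right) = 1$)
$f{\left(q \right)} = q^{2}$ ($f{\left(q \right)} = q q = q^{2}$)
$N{\left(u \right)} = 2 u$ ($N{\left(u \right)} = 1 \left(u + u\right) = 1 \cdot 2 u = 2 u$)
$U{\left(M \right)} = 8$
$o{\left(C,d \right)} = 8$
$I = - \frac{1}{238113}$ ($I = \frac{1}{8 - 238121} = \frac{1}{-238113} = - \frac{1}{238113} \approx -4.1997 \cdot 10^{-6}$)
$- I = \left(-1\right) \left(- \frac{1}{238113}\right) = \frac{1}{238113}$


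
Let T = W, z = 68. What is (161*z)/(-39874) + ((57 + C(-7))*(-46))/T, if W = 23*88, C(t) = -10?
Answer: -1177895/877228 ≈ -1.3427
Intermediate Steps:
W = 2024
T = 2024
(161*z)/(-39874) + ((57 + C(-7))*(-46))/T = (161*68)/(-39874) + ((57 - 10)*(-46))/2024 = 10948*(-1/39874) + (47*(-46))*(1/2024) = -5474/19937 - 2162*1/2024 = -5474/19937 - 47/44 = -1177895/877228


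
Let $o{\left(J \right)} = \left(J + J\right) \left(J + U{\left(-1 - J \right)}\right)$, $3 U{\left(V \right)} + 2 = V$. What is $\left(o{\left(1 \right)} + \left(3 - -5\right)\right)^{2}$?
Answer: $\frac{484}{9} \approx 53.778$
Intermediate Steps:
$U{\left(V \right)} = - \frac{2}{3} + \frac{V}{3}$
$o{\left(J \right)} = 2 J \left(-1 + \frac{2 J}{3}\right)$ ($o{\left(J \right)} = \left(J + J\right) \left(J + \left(- \frac{2}{3} + \frac{-1 - J}{3}\right)\right) = 2 J \left(J - \left(1 + \frac{J}{3}\right)\right) = 2 J \left(-1 + \frac{2 J}{3}\right)$)
$\left(o{\left(1 \right)} + \left(3 - -5\right)\right)^{2} = \left(\frac{2}{3} \cdot 1 \left(-3 + 2 \cdot 1\right) + \left(3 - -5\right)\right)^{2} = \left(\frac{2}{3} \cdot 1 \left(-3 + 2\right) + \left(3 + 5\right)\right)^{2} = \left(\frac{2}{3} \cdot 1 \left(-1\right) + 8\right)^{2} = \left(- \frac{2}{3} + 8\right)^{2} = \left(\frac{22}{3}\right)^{2} = \frac{484}{9}$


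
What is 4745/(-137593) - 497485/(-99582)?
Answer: 67977937015/13701786126 ≈ 4.9612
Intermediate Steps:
4745/(-137593) - 497485/(-99582) = 4745*(-1/137593) - 497485*(-1/99582) = -4745/137593 + 497485/99582 = 67977937015/13701786126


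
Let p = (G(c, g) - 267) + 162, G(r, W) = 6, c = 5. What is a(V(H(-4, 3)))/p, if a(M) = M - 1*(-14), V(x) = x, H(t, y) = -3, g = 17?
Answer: -1/9 ≈ -0.11111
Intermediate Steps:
a(M) = 14 + M (a(M) = M + 14 = 14 + M)
p = -99 (p = (6 - 267) + 162 = -261 + 162 = -99)
a(V(H(-4, 3)))/p = (14 - 3)/(-99) = 11*(-1/99) = -1/9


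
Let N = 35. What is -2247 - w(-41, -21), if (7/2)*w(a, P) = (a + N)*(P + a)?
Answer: -16473/7 ≈ -2353.3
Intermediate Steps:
w(a, P) = 2*(35 + a)*(P + a)/7 (w(a, P) = 2*((a + 35)*(P + a))/7 = 2*((35 + a)*(P + a))/7 = 2*(35 + a)*(P + a)/7)
-2247 - w(-41, -21) = -2247 - (10*(-21) + 10*(-41) + (2/7)*(-41)² + (2/7)*(-21)*(-41)) = -2247 - (-210 - 410 + (2/7)*1681 + 246) = -2247 - (-210 - 410 + 3362/7 + 246) = -2247 - 1*744/7 = -2247 - 744/7 = -16473/7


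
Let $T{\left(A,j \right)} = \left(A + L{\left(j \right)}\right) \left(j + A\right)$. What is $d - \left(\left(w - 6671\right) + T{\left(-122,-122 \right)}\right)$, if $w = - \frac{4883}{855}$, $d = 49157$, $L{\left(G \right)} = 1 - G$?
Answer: $\frac{2523497}{45} \approx 56078.0$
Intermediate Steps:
$w = - \frac{257}{45}$ ($w = \left(-4883\right) \frac{1}{855} = - \frac{257}{45} \approx -5.7111$)
$T{\left(A,j \right)} = \left(A + j\right) \left(1 + A - j\right)$ ($T{\left(A,j \right)} = \left(A - \left(-1 + j\right)\right) \left(j + A\right) = \left(1 + A - j\right) \left(A + j\right) = \left(A + j\right) \left(1 + A - j\right)$)
$d - \left(\left(w - 6671\right) + T{\left(-122,-122 \right)}\right) = 49157 - \left(\left(- \frac{257}{45} - 6671\right) - \left(15128 - 14884\right)\right) = 49157 - \left(- \frac{300452}{45} - 244\right) = 49157 - - \frac{311432}{45} = 49157 + \frac{311432}{45} = \frac{2523497}{45}$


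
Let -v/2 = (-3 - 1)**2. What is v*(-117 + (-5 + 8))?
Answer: 3648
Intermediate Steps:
v = -32 (v = -2*(-3 - 1)**2 = -2*(-4)**2 = -2*16 = -32)
v*(-117 + (-5 + 8)) = -32*(-117 + (-5 + 8)) = -32*(-117 + 3) = -32*(-114) = 3648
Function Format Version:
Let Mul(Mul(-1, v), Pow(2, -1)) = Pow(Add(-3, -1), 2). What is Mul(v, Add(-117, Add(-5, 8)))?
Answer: 3648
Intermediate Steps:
v = -32 (v = Mul(-2, Pow(Add(-3, -1), 2)) = Mul(-2, Pow(-4, 2)) = Mul(-2, 16) = -32)
Mul(v, Add(-117, Add(-5, 8))) = Mul(-32, Add(-117, Add(-5, 8))) = Mul(-32, Add(-117, 3)) = Mul(-32, -114) = 3648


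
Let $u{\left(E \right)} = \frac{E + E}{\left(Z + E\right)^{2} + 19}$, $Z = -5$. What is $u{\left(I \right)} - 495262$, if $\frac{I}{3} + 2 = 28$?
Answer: $- \frac{662165255}{1337} \approx -4.9526 \cdot 10^{5}$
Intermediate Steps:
$I = 78$ ($I = -6 + 3 \cdot 28 = -6 + 84 = 78$)
$u{\left(E \right)} = \frac{2 E}{19 + \left(-5 + E\right)^{2}}$ ($u{\left(E \right)} = \frac{E + E}{\left(-5 + E\right)^{2} + 19} = \frac{2 E}{19 + \left(-5 + E\right)^{2}}$)
$u{\left(I \right)} - 495262 = 2 \cdot 78 \frac{1}{19 + \left(-5 + 78\right)^{2}} - 495262 = 2 \cdot 78 \frac{1}{19 + 73^{2}} - 495262 = 2 \cdot 78 \frac{1}{19 + 5329} - 495262 = 2 \cdot 78 \cdot \frac{1}{5348} - 495262 = \frac{39}{1337} - 495262 = - \frac{662165255}{1337}$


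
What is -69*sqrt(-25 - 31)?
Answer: -138*I*sqrt(14) ≈ -516.35*I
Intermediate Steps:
-69*sqrt(-25 - 31) = -138*I*sqrt(14)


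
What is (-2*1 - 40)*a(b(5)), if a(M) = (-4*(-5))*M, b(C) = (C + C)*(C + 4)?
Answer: -75600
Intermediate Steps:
b(C) = 2*C*(4 + C) (b(C) = (2*C)*(4 + C) = 2*C*(4 + C))
a(M) = 20*M
(-2*1 - 40)*a(b(5)) = (-2*1 - 40)*(20*(2*5*(4 + 5))) = (-2 - 40)*(20*(2*5*9)) = -840*90 = -42*1800 = -75600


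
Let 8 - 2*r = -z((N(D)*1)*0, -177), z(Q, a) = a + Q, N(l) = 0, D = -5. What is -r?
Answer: 169/2 ≈ 84.500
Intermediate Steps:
z(Q, a) = Q + a
r = -169/2 (r = 4 - (-1)*((0*1)*0 - 177)/2 = 4 - (-1)*(0*0 - 177)/2 = 4 - (-1)*(0 - 177)/2 = 4 - (-1)*(-177)/2 = 4 - ½*177 = 4 - 177/2 = -169/2 ≈ -84.500)
-r = -1*(-169/2) = 169/2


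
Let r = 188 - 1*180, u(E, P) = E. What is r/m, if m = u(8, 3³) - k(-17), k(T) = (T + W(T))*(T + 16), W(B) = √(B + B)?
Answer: -72/115 - 8*I*√34/115 ≈ -0.62609 - 0.40563*I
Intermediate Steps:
W(B) = √2*√B (W(B) = √(2*B) = √2*√B)
k(T) = (16 + T)*(T + √2*√T) (k(T) = (T + √2*√T)*(T + 16) = (T + √2*√T)*(16 + T) = (16 + T)*(T + √2*√T))
m = -9 + I*√34 (m = 8 - ((-17)² + 16*(-17) + √2*(-17)^(3/2) + 16*√2*√(-17)) = 8 - (289 - 272 + √2*(-17*I*√17) + 16*√2*(I*√17)) = 8 - (289 - 272 - 17*I*√34 + 16*I*√34) = 8 - (17 - I*√34) = 8 + (-17 + I*√34) = -9 + I*√34 ≈ -9.0 + 5.831*I)
r = 8 (r = 188 - 180 = 8)
r/m = 8/(-9 + I*√34)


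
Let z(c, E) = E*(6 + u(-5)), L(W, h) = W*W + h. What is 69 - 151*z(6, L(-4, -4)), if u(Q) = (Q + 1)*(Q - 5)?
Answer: -83283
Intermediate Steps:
L(W, h) = h + W² (L(W, h) = W² + h = h + W²)
u(Q) = (1 + Q)*(-5 + Q)
z(c, E) = 46*E (z(c, E) = E*(6 + (-5 + (-5)² - 4*(-5))) = E*(6 + (-5 + 25 + 20)) = E*(6 + 40) = E*46 = 46*E)
69 - 151*z(6, L(-4, -4)) = 69 - 6946*(-4 + (-4)²) = 69 - 6946*(-4 + 16) = 69 - 6946*12 = 69 - 151*552 = 69 - 83352 = -83283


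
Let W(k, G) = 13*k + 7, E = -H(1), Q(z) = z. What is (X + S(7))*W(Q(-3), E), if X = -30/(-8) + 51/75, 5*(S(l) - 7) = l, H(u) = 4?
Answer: -10264/25 ≈ -410.56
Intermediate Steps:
E = -4 (E = -1*4 = -4)
S(l) = 7 + l/5
W(k, G) = 7 + 13*k
X = 443/100 (X = -30*(-⅛) + 51*(1/75) = 15/4 + 17/25 = 443/100 ≈ 4.4300)
(X + S(7))*W(Q(-3), E) = (443/100 + (7 + (⅕)*7))*(7 + 13*(-3)) = (443/100 + (7 + 7/5))*(7 - 39) = (443/100 + 42/5)*(-32) = (1283/100)*(-32) = -10264/25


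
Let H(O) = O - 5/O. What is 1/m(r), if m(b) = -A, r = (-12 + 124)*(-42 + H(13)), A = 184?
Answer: -1/184 ≈ -0.0054348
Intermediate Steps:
H(O) = O - 5/O
r = -42784/13 (r = (-12 + 124)*(-42 + (13 - 5/13)) = 112*(-42 + (13 - 5*1/13)) = 112*(-42 + (13 - 5/13)) = 112*(-42 + 164/13) = 112*(-382/13) = -42784/13 ≈ -3291.1)
m(b) = -184 (m(b) = -1*184 = -184)
1/m(r) = 1/(-184) = -1/184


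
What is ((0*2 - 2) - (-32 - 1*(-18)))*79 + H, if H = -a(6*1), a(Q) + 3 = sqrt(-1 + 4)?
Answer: 951 - sqrt(3) ≈ 949.27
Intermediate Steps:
a(Q) = -3 + sqrt(3) (a(Q) = -3 + sqrt(-1 + 4) = -3 + sqrt(3))
H = 3 - sqrt(3) (H = -(-3 + sqrt(3)) = 3 - sqrt(3) ≈ 1.2680)
((0*2 - 2) - (-32 - 1*(-18)))*79 + H = ((0*2 - 2) - (-32 - 1*(-18)))*79 + (3 - sqrt(3)) = ((0 - 2) - (-32 + 18))*79 + (3 - sqrt(3)) = (-2 - 1*(-14))*79 + (3 - sqrt(3)) = (-2 + 14)*79 + (3 - sqrt(3)) = 12*79 + (3 - sqrt(3)) = 948 + (3 - sqrt(3)) = 951 - sqrt(3)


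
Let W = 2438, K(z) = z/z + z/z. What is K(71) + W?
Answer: 2440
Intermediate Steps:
K(z) = 2 (K(z) = 1 + 1 = 2)
K(71) + W = 2 + 2438 = 2440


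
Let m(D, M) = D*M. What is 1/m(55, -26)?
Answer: -1/1430 ≈ -0.00069930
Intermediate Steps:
1/m(55, -26) = 1/(55*(-26)) = 1/(-1430) = -1/1430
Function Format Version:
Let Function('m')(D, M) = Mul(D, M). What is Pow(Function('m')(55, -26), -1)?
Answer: Rational(-1, 1430) ≈ -0.00069930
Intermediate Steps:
Pow(Function('m')(55, -26), -1) = Pow(Mul(55, -26), -1) = Pow(-1430, -1) = Rational(-1, 1430)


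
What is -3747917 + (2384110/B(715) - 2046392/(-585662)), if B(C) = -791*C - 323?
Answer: -310532877308280169/82854774464 ≈ -3.7479e+6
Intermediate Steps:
B(C) = -323 - 791*C
-3747917 + (2384110/B(715) - 2046392/(-585662)) = -3747917 + (2384110/(-323 - 791*715) - 2046392/(-585662)) = -3747917 + (2384110/(-323 - 565565) - 2046392*(-1/585662)) = -3747917 + (2384110/(-565888) + 1023196/292831) = -3747917 + (2384110*(-1/565888) + 1023196/292831) = -3747917 + (-1192055/282944 + 1023196/292831) = -3747917 - 59563488681/82854774464 = -310532877308280169/82854774464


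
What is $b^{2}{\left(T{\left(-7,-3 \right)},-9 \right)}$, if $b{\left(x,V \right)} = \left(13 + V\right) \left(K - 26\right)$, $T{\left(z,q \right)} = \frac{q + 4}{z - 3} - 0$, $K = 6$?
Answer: $6400$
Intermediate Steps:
$T{\left(z,q \right)} = \frac{4 + q}{-3 + z}$ ($T{\left(z,q \right)} = \frac{4 + q}{-3 + z} + 0 = \frac{4 + q}{-3 + z}$)
$b{\left(x,V \right)} = -260 - 20 V$ ($b{\left(x,V \right)} = \left(13 + V\right) \left(6 - 26\right) = \left(13 + V\right) \left(-20\right) = -260 - 20 V$)
$b^{2}{\left(T{\left(-7,-3 \right)},-9 \right)} = \left(-260 - -180\right)^{2} = \left(-260 + 180\right)^{2} = \left(-80\right)^{2} = 6400$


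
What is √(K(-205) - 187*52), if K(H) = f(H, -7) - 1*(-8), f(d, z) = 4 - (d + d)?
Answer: I*√9302 ≈ 96.447*I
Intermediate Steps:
f(d, z) = 4 - 2*d
K(H) = 12 - 2*H (K(H) = (4 - 2*H) - 1*(-8) = (4 - 2*H) + 8 = 12 - 2*H)
√(K(-205) - 187*52) = √((12 - 2*(-205)) - 187*52) = √((12 + 410) - 9724) = √(422 - 9724) = √(-9302) = I*√9302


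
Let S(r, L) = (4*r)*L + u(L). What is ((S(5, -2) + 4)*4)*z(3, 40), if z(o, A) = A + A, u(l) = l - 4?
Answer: -13440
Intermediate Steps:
u(l) = -4 + l
z(o, A) = 2*A
S(r, L) = -4 + L + 4*L*r (S(r, L) = (4*r)*L + (-4 + L) = 4*L*r + (-4 + L) = -4 + L + 4*L*r)
((S(5, -2) + 4)*4)*z(3, 40) = (((-4 - 2 + 4*(-2)*5) + 4)*4)*(2*40) = (((-4 - 2 - 40) + 4)*4)*80 = ((-46 + 4)*4)*80 = -42*4*80 = -168*80 = -13440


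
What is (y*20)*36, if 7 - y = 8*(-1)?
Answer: 10800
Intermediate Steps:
y = 15 (y = 7 - 8*(-1) = 7 - 1*(-8) = 7 + 8 = 15)
(y*20)*36 = (15*20)*36 = 300*36 = 10800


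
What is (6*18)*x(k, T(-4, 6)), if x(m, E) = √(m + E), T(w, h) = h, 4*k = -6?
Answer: 162*√2 ≈ 229.10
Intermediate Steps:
k = -3/2 (k = (¼)*(-6) = -3/2 ≈ -1.5000)
x(m, E) = √(E + m)
(6*18)*x(k, T(-4, 6)) = (6*18)*√(6 - 3/2) = 108*√(9/2) = 108*(3*√2/2) = 162*√2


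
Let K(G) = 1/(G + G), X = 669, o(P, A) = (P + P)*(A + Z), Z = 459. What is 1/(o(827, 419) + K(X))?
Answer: 1338/1943059657 ≈ 6.8860e-7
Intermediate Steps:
o(P, A) = 2*P*(459 + A) (o(P, A) = (P + P)*(A + 459) = (2*P)*(459 + A) = 2*P*(459 + A))
K(G) = 1/(2*G)
1/(o(827, 419) + K(X)) = 1/(2*827*(459 + 419) + (½)/669) = 1/(2*827*878 + (½)*(1/669)) = 1/(1452212 + 1/1338) = 1/(1943059657/1338) = 1338/1943059657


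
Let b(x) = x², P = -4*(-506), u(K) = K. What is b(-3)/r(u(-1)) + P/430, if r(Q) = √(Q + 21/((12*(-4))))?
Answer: 1012/215 - 36*I*√23/23 ≈ 4.707 - 7.5065*I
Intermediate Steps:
P = 2024
r(Q) = √(-7/16 + Q) (r(Q) = √(Q + 21/(-48)) = √(Q + 21*(-1/48)) = √(Q - 7/16) = √(-7/16 + Q))
b(-3)/r(u(-1)) + P/430 = (-3)²/((√(-7 + 16*(-1))/4)) + 2024/430 = 9/((√(-7 - 16)/4)) + 2024*(1/430) = 9/((√(-23)/4)) + 1012/215 = 9/(((I*√23)/4)) + 1012/215 = 9/((I*√23/4)) + 1012/215 = 9*(-4*I*√23/23) + 1012/215 = -36*I*√23/23 + 1012/215 = 1012/215 - 36*I*√23/23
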